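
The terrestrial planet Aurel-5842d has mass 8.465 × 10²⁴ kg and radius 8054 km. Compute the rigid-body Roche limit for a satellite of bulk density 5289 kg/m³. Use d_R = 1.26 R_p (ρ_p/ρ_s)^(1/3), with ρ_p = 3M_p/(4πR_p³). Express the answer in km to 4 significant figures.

ρ_p = 3M_p/(4πR_p³) = 3 × (8.465 × 10²⁴) / (4π × (8.054 × 10⁶ m)³) = 3868 kg/m³
d_R = 1.26 × 8054 km × (3868/5289)^(1/3)
    = 9143 km

9143 km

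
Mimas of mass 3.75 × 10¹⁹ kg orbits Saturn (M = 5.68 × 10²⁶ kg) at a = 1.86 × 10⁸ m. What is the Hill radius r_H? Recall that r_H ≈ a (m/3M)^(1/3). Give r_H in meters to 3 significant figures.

r_H ≈ a (m/3M)^(1/3)
    = (1.86 × 10⁸) × (3.75 × 10¹⁹ / (3 × 5.68 × 10²⁶))^(1/3)
    = 5.21 × 10⁵ m

5.21 × 10⁵ m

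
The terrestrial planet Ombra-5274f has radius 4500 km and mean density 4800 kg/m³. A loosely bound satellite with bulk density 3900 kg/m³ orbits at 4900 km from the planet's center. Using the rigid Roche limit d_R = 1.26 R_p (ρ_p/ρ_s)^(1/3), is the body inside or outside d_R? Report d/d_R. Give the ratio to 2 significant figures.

inside; d/d_R ≈ 0.81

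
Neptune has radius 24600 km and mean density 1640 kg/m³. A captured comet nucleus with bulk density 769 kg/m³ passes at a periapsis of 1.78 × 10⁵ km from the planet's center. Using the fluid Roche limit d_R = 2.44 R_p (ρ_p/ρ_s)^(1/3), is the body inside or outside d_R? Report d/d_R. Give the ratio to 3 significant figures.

outside; d/d_R ≈ 2.30

d_R = 2.44 × (24600 km) × (1640/769)^(1/3) = 77260 km
d/d_R = (1.78 × 10⁵) / (77260) = 2.30
Since d/d_R > 1, the body is outside the Roche limit.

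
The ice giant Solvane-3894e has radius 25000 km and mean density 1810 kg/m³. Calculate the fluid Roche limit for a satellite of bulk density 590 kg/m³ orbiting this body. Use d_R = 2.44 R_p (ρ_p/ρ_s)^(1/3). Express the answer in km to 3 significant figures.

88600 km

d_R = 2.44 × 25000 km × (1810/590)^(1/3)
    = 88600 km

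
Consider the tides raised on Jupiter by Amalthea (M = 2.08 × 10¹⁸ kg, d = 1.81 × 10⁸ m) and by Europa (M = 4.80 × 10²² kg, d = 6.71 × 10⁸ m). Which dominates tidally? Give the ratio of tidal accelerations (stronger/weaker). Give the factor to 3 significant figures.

Compare M/d³ for the two perturbers:
Amalthea: (2.08 × 10¹⁸) / (1.81 × 10⁸)³ = 3.508 × 10⁻⁷
Europa: (4.80 × 10²²) / (6.71 × 10⁸)³ = 1.589 × 10⁻⁴
Ratio (larger/smaller) = 453

Europa, by a factor of ≈ 453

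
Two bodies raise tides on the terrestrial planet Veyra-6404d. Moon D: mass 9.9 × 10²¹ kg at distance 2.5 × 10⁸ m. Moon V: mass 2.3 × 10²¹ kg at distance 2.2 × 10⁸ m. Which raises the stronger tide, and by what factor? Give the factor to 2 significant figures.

Tidal stretch scales as M/d³; compute that for each body.
Moon D: (9.9 × 10²¹) / (2.5 × 10⁸)³ = 6.336 × 10⁻⁴
Moon V: (2.3 × 10²¹) / (2.2 × 10⁸)³ = 2.160 × 10⁻⁴
Ratio (larger/smaller) = 2.9

Moon D, by a factor of ≈ 2.9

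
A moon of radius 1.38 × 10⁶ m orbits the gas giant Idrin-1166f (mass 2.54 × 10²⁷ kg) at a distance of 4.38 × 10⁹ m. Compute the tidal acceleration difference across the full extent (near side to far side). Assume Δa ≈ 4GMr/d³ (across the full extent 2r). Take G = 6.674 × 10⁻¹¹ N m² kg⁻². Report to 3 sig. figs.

1.11 × 10⁻⁵ m/s²

Near-to-far spans 2r, so the tidal difference is twice the near-to-center value: 4GMr/d³.
Δa = 4GMr/d³
   = 4 × (6.674 × 10⁻¹¹) × (2.54 × 10²⁷) × (1.38 × 10⁶) / (4.38 × 10⁹)³
   = 1.11 × 10⁻⁵ m/s²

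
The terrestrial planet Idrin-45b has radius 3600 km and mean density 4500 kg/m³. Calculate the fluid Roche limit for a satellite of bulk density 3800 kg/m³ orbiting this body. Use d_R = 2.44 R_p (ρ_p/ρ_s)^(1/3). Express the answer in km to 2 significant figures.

d_R = 2.44 × 3600 km × (4500/3800)^(1/3)
    = 9300 km

9300 km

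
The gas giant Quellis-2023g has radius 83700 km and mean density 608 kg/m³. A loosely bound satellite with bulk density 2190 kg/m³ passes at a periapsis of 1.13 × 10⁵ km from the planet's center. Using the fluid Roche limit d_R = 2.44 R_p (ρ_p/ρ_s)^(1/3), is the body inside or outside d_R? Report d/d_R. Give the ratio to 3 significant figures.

inside; d/d_R ≈ 0.848

d_R = 2.44 × (83700 km) × (608/2190)^(1/3) = 1.332 × 10⁵ km
d/d_R = (1.13 × 10⁵) / (1.332 × 10⁵) = 0.848
Since d/d_R < 1, the body is inside the Roche limit.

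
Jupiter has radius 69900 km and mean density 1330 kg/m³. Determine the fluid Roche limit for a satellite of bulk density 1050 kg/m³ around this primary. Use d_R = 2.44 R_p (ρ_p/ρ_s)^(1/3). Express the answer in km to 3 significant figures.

d_R = 2.44 × 69900 km × (1330/1050)^(1/3)
    = 1.85 × 10⁵ km

1.85 × 10⁵ km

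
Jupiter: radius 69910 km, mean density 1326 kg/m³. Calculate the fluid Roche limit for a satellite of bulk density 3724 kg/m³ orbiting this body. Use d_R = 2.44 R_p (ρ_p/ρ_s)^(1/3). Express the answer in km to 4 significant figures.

1.209 × 10⁵ km

d_R = 2.44 × 69910 km × (1326/3724)^(1/3)
    = 1.209 × 10⁵ km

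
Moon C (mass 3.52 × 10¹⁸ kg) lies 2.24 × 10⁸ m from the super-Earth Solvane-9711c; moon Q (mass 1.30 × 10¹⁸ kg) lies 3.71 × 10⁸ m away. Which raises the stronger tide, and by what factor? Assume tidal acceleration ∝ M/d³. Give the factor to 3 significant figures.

Moon C, by a factor of ≈ 12.3

Compare M/d³ for the two perturbers:
Moon C: (3.52 × 10¹⁸) / (2.24 × 10⁸)³ = 3.132 × 10⁻⁷
Moon Q: (1.30 × 10¹⁸) / (3.71 × 10⁸)³ = 2.546 × 10⁻⁸
Ratio (larger/smaller) = 12.3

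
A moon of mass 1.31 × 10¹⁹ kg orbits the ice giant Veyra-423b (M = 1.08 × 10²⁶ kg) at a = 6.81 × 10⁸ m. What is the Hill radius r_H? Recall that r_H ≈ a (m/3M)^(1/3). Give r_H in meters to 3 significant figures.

r_H ≈ a (m/3M)^(1/3)
    = (6.81 × 10⁸) × (1.31 × 10¹⁹ / (3 × 1.08 × 10²⁶))^(1/3)
    = 2.34 × 10⁶ m

2.34 × 10⁶ m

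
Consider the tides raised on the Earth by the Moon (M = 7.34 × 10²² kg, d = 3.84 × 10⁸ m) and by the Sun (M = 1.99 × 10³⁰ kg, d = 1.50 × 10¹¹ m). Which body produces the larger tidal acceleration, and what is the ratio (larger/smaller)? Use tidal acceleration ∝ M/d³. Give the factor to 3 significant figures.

The Moon, by a factor of ≈ 2.20

Tidal stretch scales as M/d³; compute that for each body.
The Moon: (7.34 × 10²²) / (3.84 × 10⁸)³ = 1.296 × 10⁻³
The Sun: (1.99 × 10³⁰) / (1.50 × 10¹¹)³ = 5.896 × 10⁻⁴
Ratio (larger/smaller) = 2.20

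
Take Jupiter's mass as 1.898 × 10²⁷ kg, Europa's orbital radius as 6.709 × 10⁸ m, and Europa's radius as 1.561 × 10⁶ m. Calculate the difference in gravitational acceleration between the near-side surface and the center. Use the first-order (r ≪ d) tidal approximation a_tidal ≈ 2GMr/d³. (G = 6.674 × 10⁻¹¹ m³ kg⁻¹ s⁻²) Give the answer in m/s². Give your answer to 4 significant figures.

1.310 × 10⁻³ m/s²

Δa = 2GMr/d³
   = 2 × (6.674 × 10⁻¹¹) × (1.898 × 10²⁷) × (1.561 × 10⁶) / (6.709 × 10⁸)³
   = 1.310 × 10⁻³ m/s²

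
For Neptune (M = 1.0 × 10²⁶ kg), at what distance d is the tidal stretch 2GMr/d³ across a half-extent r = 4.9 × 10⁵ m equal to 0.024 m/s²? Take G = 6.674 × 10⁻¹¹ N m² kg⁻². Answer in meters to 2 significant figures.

6.5 × 10⁷ m

2GMr/d³ = a_tidal  ⇒  d = (2GMr / a_tidal)^(1/3)
d = (2 × 6.674×10⁻¹¹ × (1.0 × 10²⁶) × (4.9 × 10⁵) / (0.024))^(1/3)
  = 6.5 × 10⁷ m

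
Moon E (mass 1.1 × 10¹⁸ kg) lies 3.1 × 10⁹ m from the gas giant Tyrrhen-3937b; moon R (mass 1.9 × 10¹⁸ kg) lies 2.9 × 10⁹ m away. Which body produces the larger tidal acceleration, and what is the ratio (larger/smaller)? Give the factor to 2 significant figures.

Compare M/d³ for the two perturbers:
Moon E: (1.1 × 10¹⁸) / (3.1 × 10⁹)³ = 3.692 × 10⁻¹¹
Moon R: (1.9 × 10¹⁸) / (2.9 × 10⁹)³ = 7.790 × 10⁻¹¹
Ratio (larger/smaller) = 2.1

Moon R, by a factor of ≈ 2.1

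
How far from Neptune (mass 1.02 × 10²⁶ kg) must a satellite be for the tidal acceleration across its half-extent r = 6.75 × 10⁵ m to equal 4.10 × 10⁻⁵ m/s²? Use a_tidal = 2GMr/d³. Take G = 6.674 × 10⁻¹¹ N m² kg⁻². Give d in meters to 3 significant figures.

2GMr/d³ = a_tidal  ⇒  d = (2GMr / a_tidal)^(1/3)
d = (2 × 6.674×10⁻¹¹ × (1.02 × 10²⁶) × (6.75 × 10⁵) / (4.10 × 10⁻⁵))^(1/3)
  = 6.07 × 10⁸ m

6.07 × 10⁸ m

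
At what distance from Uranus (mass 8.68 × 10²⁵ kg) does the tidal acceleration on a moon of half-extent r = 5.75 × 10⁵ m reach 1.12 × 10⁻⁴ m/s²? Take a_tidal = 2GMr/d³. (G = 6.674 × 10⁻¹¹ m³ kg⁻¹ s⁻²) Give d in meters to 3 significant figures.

2GMr/d³ = a_tidal  ⇒  d = (2GMr / a_tidal)^(1/3)
d = (2 × 6.674×10⁻¹¹ × (8.68 × 10²⁵) × (5.75 × 10⁵) / (1.12 × 10⁻⁴))^(1/3)
  = 3.90 × 10⁸ m

3.90 × 10⁸ m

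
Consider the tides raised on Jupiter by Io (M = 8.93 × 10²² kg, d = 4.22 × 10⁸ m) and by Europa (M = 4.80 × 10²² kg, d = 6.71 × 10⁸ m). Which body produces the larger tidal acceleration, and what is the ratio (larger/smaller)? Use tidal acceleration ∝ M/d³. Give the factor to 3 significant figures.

Io, by a factor of ≈ 7.48

Tidal acceleration ∝ M/d³, so compare M/d³ for each.
Io: (8.93 × 10²²) / (4.22 × 10⁸)³ = 1.188 × 10⁻³
Europa: (4.80 × 10²²) / (6.71 × 10⁸)³ = 1.589 × 10⁻⁴
Ratio (larger/smaller) = 7.48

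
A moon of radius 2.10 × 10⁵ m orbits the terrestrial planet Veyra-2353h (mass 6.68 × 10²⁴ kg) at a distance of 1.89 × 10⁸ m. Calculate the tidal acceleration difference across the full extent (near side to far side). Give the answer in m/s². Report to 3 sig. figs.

Δg = 4GMr/d³
   = 4 × (6.674 × 10⁻¹¹) × (6.68 × 10²⁴) × (2.10 × 10⁵) / (1.89 × 10⁸)³
   = 5.55 × 10⁻⁵ m/s²

5.55 × 10⁻⁵ m/s²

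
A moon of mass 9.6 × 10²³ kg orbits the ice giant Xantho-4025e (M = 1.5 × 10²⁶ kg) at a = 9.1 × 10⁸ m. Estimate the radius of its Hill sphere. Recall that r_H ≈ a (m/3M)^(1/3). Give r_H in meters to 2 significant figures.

1.2 × 10⁸ m

r_H ≈ a (m/3M)^(1/3)
    = (9.1 × 10⁸) × (9.6 × 10²³ / (3 × 1.5 × 10²⁶))^(1/3)
    = 1.2 × 10⁸ m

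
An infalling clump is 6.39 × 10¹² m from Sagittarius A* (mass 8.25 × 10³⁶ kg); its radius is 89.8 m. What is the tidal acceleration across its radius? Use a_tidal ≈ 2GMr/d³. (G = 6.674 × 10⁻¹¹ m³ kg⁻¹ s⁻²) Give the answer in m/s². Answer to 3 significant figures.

3.79 × 10⁻¹⁰ m/s²

The tidal stretch is the gradient of GM/d² times the body's extent r, hence the 1/d³ dependence.
a_tidal = 2GMr/d³
        = 2 × (6.674 × 10⁻¹¹) × (8.25 × 10³⁶) × (89.8) / (6.39 × 10¹²)³
        = 3.79 × 10⁻¹⁰ m/s²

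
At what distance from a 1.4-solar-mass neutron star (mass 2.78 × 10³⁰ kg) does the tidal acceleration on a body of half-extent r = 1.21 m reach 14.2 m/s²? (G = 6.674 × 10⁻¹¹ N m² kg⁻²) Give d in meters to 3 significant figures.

2GMr/d³ = a_tidal  ⇒  d = (2GMr / a_tidal)^(1/3)
d = (2 × 6.674×10⁻¹¹ × (2.78 × 10³⁰) × (1.21) / (14.2))^(1/3)
  = 3.16 × 10⁶ m

3.16 × 10⁶ m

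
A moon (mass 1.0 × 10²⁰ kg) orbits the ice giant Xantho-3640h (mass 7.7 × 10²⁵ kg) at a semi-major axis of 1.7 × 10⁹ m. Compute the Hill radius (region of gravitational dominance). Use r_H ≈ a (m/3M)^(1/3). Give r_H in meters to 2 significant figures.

r_H ≈ a (m/3M)^(1/3)
    = (1.7 × 10⁹) × (1.0 × 10²⁰ / (3 × 7.7 × 10²⁵))^(1/3)
    = 1.3 × 10⁷ m

1.3 × 10⁷ m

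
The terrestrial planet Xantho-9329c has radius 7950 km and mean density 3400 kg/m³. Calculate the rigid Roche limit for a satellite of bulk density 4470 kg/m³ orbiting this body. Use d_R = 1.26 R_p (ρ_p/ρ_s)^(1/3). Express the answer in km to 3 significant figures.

d_R = 1.26 × 7950 km × (3400/4470)^(1/3)
    = 9140 km

9140 km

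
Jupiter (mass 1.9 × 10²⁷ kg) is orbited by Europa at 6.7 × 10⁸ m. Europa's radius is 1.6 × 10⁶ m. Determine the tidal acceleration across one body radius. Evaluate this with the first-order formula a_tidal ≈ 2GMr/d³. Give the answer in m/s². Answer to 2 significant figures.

a_tidal = 2GMr/d³
        = 2 × (6.674 × 10⁻¹¹) × (1.9 × 10²⁷) × (1.6 × 10⁶) / (6.7 × 10⁸)³
        = 1.3 × 10⁻³ m/s²

1.3 × 10⁻³ m/s²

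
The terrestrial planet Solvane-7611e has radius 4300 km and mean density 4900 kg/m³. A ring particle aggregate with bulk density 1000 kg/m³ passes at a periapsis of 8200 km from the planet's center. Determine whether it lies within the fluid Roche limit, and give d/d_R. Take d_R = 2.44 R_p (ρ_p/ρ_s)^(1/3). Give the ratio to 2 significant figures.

inside; d/d_R ≈ 0.46

d_R = 2.44 × (4300 km) × (4900/1000)^(1/3) = 17820 km
d/d_R = (8200) / (17820) = 0.46
Since d/d_R < 1, the body is inside the Roche limit.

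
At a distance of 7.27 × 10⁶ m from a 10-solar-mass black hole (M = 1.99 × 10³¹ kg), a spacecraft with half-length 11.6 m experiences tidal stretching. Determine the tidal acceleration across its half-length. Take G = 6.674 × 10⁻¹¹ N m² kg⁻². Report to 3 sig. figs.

Δg = 2GMr/d³
   = 2 × (6.674 × 10⁻¹¹) × (1.99 × 10³¹) × (11.6) / (7.27 × 10⁶)³
   = 8.02 × 10¹ m/s²

8.02 × 10¹ m/s²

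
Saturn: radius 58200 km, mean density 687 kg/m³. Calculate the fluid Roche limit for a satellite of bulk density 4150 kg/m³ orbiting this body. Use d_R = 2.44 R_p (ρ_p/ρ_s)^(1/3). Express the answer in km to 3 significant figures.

d_R = 2.44 × 58200 km × (687/4150)^(1/3)
    = 78000 km

78000 km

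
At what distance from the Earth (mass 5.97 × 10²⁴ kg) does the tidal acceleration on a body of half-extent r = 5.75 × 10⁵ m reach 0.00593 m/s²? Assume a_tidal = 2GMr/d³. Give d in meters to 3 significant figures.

4.26 × 10⁷ m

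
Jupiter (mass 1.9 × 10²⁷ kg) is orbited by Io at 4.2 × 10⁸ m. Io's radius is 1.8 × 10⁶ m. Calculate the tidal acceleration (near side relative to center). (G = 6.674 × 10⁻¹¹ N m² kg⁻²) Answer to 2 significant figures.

6.2 × 10⁻³ m/s²

a_tidal = 2GMr/d³
        = 2 × (6.674 × 10⁻¹¹) × (1.9 × 10²⁷) × (1.8 × 10⁶) / (4.2 × 10⁸)³
        = 6.2 × 10⁻³ m/s²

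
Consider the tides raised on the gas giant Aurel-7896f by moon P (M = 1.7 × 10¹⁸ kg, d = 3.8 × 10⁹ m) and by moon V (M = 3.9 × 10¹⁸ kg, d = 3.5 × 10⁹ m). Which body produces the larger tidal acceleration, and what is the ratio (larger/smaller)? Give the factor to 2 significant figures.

Moon V, by a factor of ≈ 2.9

Compare M/d³ for the two perturbers:
Moon P: (1.7 × 10¹⁸) / (3.8 × 10⁹)³ = 3.098 × 10⁻¹¹
Moon V: (3.9 × 10¹⁸) / (3.5 × 10⁹)³ = 9.096 × 10⁻¹¹
Ratio (larger/smaller) = 2.9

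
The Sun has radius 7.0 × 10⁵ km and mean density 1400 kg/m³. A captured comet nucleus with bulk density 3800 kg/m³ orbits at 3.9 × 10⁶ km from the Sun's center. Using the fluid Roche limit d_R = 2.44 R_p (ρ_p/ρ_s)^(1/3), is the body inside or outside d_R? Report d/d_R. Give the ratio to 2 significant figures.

d_R = 2.44 × (7.0 × 10⁵ km) × (1400/3800)^(1/3) = 1.224 × 10⁶ km
d/d_R = (3.9 × 10⁶) / (1.224 × 10⁶) = 3.2
Since d/d_R > 1, the body is outside the Roche limit.

outside; d/d_R ≈ 3.2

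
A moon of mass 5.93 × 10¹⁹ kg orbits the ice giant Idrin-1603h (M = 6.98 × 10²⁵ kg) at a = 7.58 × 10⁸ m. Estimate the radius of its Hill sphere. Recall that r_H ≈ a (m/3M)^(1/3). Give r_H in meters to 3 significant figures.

4.98 × 10⁶ m

r_H ≈ a (m/3M)^(1/3)
    = (7.58 × 10⁸) × (5.93 × 10¹⁹ / (3 × 6.98 × 10²⁵))^(1/3)
    = 4.98 × 10⁶ m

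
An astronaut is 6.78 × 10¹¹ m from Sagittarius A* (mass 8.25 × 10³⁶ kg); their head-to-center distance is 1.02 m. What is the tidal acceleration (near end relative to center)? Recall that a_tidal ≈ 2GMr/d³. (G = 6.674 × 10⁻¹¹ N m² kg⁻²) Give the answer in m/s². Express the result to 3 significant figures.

3.60 × 10⁻⁹ m/s²

Differencing GM/(d−r)² and GM/d² to first order in r/d gives 2GMr/d³.
a_tidal = 2GMr/d³
        = 2 × (6.674 × 10⁻¹¹) × (8.25 × 10³⁶) × (1.02) / (6.78 × 10¹¹)³
        = 3.60 × 10⁻⁹ m/s²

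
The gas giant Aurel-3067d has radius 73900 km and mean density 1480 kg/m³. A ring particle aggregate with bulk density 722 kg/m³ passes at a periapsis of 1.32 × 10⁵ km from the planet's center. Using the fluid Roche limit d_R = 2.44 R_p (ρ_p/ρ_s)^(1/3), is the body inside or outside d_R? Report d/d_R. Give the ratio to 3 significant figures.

d_R = 2.44 × (73900 km) × (1480/722)^(1/3) = 2.291 × 10⁵ km
d/d_R = (1.32 × 10⁵) / (2.291 × 10⁵) = 0.576
Since d/d_R < 1, the body is inside the Roche limit.

inside; d/d_R ≈ 0.576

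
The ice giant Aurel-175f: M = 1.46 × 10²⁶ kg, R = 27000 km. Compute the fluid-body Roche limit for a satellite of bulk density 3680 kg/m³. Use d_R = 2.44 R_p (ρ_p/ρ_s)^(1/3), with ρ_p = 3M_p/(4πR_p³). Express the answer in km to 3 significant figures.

51600 km

ρ_p = 3M_p/(4πR_p³) = 3 × (1.46 × 10²⁶) / (4π × (2.70 × 10⁷ m)³) = 1770 kg/m³
d_R = 2.44 × 27000 km × (1770/3680)^(1/3)
    = 51600 km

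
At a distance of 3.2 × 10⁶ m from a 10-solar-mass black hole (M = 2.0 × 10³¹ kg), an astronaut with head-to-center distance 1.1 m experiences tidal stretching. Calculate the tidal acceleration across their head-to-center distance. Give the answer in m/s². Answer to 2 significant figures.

Δa = 2GMr/d³
   = 2 × (6.674 × 10⁻¹¹) × (2.0 × 10³¹) × (1.1) / (3.2 × 10⁶)³
   = 9.0 × 10¹ m/s²

9.0 × 10¹ m/s²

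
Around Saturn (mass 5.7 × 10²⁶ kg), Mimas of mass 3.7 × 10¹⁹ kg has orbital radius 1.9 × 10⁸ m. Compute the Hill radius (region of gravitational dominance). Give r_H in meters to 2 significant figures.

5.3 × 10⁵ m

r_H ≈ a (m/3M)^(1/3)
    = (1.9 × 10⁸) × (3.7 × 10¹⁹ / (3 × 5.7 × 10²⁶))^(1/3)
    = 5.3 × 10⁵ m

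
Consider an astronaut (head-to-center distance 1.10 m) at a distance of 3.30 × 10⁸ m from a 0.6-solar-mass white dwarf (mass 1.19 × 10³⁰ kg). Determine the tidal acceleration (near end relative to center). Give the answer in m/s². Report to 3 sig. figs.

Δg = 2GMr/d³
   = 2 × (6.674 × 10⁻¹¹) × (1.19 × 10³⁰) × (1.10) / (3.30 × 10⁸)³
   = 4.86 × 10⁻⁶ m/s²

4.86 × 10⁻⁶ m/s²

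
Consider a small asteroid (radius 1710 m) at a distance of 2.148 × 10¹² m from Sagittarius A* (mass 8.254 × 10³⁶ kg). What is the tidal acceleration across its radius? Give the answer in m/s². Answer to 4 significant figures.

Δg = 2GMr/d³
   = 2 × (6.674 × 10⁻¹¹) × (8.254 × 10³⁶) × (1710) / (2.148 × 10¹²)³
   = 1.901 × 10⁻⁷ m/s²

1.901 × 10⁻⁷ m/s²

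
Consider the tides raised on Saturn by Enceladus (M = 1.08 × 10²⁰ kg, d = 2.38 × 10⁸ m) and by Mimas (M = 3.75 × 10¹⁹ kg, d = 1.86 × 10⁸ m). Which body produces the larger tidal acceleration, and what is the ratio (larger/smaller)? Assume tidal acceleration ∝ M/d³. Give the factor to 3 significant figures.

Enceladus, by a factor of ≈ 1.37

Tidal stretch scales as M/d³; compute that for each body.
Enceladus: (1.08 × 10²⁰) / (2.38 × 10⁸)³ = 8.011 × 10⁻⁶
Mimas: (3.75 × 10¹⁹) / (1.86 × 10⁸)³ = 5.828 × 10⁻⁶
Ratio (larger/smaller) = 1.37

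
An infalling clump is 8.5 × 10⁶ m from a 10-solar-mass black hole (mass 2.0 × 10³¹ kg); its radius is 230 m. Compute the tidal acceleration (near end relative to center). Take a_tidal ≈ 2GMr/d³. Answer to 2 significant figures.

Δg = 2GMr/d³
   = 2 × (6.674 × 10⁻¹¹) × (2.0 × 10³¹) × (230) / (8.5 × 10⁶)³
   = 1.0 × 10³ m/s²

1.0 × 10³ m/s²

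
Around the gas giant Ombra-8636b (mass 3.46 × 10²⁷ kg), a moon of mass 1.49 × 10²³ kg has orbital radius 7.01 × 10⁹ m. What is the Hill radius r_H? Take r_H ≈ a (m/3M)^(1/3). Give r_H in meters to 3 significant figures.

1.70 × 10⁸ m

r_H ≈ a (m/3M)^(1/3)
    = (7.01 × 10⁹) × (1.49 × 10²³ / (3 × 3.46 × 10²⁷))^(1/3)
    = 1.70 × 10⁸ m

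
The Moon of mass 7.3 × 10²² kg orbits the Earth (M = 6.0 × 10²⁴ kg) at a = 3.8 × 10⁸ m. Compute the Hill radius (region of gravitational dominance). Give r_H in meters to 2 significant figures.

r_H ≈ a (m/3M)^(1/3)
    = (3.8 × 10⁸) × (7.3 × 10²² / (3 × 6.0 × 10²⁴))^(1/3)
    = 6.1 × 10⁷ m

6.1 × 10⁷ m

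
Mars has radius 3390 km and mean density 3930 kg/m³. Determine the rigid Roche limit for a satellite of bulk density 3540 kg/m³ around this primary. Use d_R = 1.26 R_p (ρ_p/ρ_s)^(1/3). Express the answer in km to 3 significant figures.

4420 km

d_R = 1.26 × 3390 km × (3930/3540)^(1/3)
    = 4420 km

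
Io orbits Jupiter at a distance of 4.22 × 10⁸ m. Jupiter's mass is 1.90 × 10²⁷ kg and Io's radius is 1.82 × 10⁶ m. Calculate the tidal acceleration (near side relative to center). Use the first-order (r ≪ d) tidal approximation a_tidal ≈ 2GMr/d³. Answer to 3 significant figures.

Differencing GM/(d−r)² and GM/d² to first order in r/d gives 2GMr/d³.
Δa = 2GMr/d³
   = 2 × (6.674 × 10⁻¹¹) × (1.90 × 10²⁷) × (1.82 × 10⁶) / (4.22 × 10⁸)³
   = 6.14 × 10⁻³ m/s²

6.14 × 10⁻³ m/s²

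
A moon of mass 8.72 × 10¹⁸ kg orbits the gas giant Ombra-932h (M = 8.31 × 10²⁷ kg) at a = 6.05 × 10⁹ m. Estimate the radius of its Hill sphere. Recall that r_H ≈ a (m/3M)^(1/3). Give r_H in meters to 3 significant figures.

4.26 × 10⁶ m

r_H ≈ a (m/3M)^(1/3)
    = (6.05 × 10⁹) × (8.72 × 10¹⁸ / (3 × 8.31 × 10²⁷))^(1/3)
    = 4.26 × 10⁶ m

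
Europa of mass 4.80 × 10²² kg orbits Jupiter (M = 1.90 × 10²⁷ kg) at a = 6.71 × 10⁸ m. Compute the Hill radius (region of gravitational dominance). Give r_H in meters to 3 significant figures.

1.37 × 10⁷ m

r_H ≈ a (m/3M)^(1/3)
    = (6.71 × 10⁸) × (4.80 × 10²² / (3 × 1.90 × 10²⁷))^(1/3)
    = 1.37 × 10⁷ m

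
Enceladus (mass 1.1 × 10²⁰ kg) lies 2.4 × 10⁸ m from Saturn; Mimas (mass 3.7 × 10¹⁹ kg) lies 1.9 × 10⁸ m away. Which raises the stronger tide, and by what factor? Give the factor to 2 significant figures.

Enceladus, by a factor of ≈ 1.5

Compare M/d³ for the two perturbers:
Enceladus: (1.1 × 10²⁰) / (2.4 × 10⁸)³ = 7.957 × 10⁻⁶
Mimas: (3.7 × 10¹⁹) / (1.9 × 10⁸)³ = 5.394 × 10⁻⁶
Ratio (larger/smaller) = 1.5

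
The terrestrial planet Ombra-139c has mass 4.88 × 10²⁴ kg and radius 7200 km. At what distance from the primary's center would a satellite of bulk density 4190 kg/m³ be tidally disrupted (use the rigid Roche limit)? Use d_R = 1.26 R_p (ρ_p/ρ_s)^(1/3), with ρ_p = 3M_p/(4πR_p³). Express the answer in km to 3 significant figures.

8220 km

ρ_p = 3M_p/(4πR_p³) = 3 × (4.88 × 10²⁴) / (4π × (7.20 × 10⁶ m)³) = 3120 kg/m³
d_R = 1.26 × 7200 km × (3120/4190)^(1/3)
    = 8220 km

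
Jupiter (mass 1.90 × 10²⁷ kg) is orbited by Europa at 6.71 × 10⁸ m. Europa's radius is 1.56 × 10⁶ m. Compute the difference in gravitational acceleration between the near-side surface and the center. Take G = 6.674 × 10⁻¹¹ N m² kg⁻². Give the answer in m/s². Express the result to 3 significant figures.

Δg = 2GMr/d³
   = 2 × (6.674 × 10⁻¹¹) × (1.90 × 10²⁷) × (1.56 × 10⁶) / (6.71 × 10⁸)³
   = 1.31 × 10⁻³ m/s²

1.31 × 10⁻³ m/s²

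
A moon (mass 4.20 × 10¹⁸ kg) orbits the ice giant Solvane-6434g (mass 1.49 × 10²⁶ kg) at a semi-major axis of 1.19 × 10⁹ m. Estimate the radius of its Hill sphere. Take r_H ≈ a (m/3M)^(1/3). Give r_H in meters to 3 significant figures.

2.51 × 10⁶ m

r_H ≈ a (m/3M)^(1/3)
    = (1.19 × 10⁹) × (4.20 × 10¹⁸ / (3 × 1.49 × 10²⁶))^(1/3)
    = 2.51 × 10⁶ m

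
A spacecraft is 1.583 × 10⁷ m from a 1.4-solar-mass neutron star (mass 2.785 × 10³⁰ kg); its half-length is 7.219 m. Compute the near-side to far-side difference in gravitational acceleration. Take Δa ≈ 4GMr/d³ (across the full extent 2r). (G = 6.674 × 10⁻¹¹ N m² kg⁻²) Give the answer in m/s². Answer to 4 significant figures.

The field gradient is 2GM/d³; across the full diameter 2r the difference is 4GMr/d³.
a_tidal = 4GMr/d³
        = 4 × (6.674 × 10⁻¹¹) × (2.785 × 10³⁰) × (7.219) / (1.583 × 10⁷)³
        = 1.353 m/s²

1.353 m/s²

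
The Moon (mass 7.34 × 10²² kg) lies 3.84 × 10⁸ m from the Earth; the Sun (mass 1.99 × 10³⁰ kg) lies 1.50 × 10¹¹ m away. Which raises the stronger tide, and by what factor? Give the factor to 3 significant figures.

Tidal stretch scales as M/d³; compute that for each body.
The Moon: (7.34 × 10²²) / (3.84 × 10⁸)³ = 1.296 × 10⁻³
The Sun: (1.99 × 10³⁰) / (1.50 × 10¹¹)³ = 5.896 × 10⁻⁴
Ratio (larger/smaller) = 2.20

The Moon, by a factor of ≈ 2.20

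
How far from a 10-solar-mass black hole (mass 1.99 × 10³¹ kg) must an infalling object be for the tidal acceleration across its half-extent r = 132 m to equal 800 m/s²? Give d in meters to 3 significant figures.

2GMr/d³ = a_tidal  ⇒  d = (2GMr / a_tidal)^(1/3)
d = (2 × 6.674×10⁻¹¹ × (1.99 × 10³¹) × (132) / (800))^(1/3)
  = 7.60 × 10⁶ m

7.60 × 10⁶ m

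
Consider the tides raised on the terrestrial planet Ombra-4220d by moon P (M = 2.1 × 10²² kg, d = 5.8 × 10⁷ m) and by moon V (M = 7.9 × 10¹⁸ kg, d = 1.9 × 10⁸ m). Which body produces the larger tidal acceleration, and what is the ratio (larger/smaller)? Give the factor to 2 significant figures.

Moon P, by a factor of ≈ 93000

The tide-raising term goes as M/d³ (the gradient of a 1/d² field).
Moon P: (2.1 × 10²²) / (5.8 × 10⁷)³ = 1.076 × 10⁻¹
Moon V: (7.9 × 10¹⁸) / (1.9 × 10⁸)³ = 1.152 × 10⁻⁶
Ratio (larger/smaller) = 93000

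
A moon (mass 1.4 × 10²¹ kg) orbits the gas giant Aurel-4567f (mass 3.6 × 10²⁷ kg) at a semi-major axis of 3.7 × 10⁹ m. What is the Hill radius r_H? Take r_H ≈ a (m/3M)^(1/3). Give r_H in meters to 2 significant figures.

1.9 × 10⁷ m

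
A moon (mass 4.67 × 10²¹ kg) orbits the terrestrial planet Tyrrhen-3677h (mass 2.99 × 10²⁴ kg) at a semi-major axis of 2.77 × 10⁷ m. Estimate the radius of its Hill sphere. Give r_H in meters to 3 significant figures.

2.23 × 10⁶ m

r_H ≈ a (m/3M)^(1/3)
    = (2.77 × 10⁷) × (4.67 × 10²¹ / (3 × 2.99 × 10²⁴))^(1/3)
    = 2.23 × 10⁶ m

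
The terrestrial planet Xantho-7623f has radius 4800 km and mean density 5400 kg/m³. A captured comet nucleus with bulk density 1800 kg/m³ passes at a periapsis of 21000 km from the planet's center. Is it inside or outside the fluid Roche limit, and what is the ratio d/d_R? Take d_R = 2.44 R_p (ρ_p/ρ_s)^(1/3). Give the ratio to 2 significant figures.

outside; d/d_R ≈ 1.2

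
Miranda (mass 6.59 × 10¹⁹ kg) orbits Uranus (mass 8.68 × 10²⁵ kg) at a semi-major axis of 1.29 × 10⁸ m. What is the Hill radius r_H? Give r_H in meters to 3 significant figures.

8.16 × 10⁵ m

r_H ≈ a (m/3M)^(1/3)
    = (1.29 × 10⁸) × (6.59 × 10¹⁹ / (3 × 8.68 × 10²⁵))^(1/3)
    = 8.16 × 10⁵ m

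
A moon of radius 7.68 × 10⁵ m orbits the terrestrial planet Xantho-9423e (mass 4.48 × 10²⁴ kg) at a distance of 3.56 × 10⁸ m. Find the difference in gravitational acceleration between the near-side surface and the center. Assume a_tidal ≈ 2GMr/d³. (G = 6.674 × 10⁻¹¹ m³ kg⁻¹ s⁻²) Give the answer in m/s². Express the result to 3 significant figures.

1.02 × 10⁻⁵ m/s²

Differencing GM/(d−r)² and GM/d² to first order in r/d gives 2GMr/d³.
Δg = 2GMr/d³
   = 2 × (6.674 × 10⁻¹¹) × (4.48 × 10²⁴) × (7.68 × 10⁵) / (3.56 × 10⁸)³
   = 1.02 × 10⁻⁵ m/s²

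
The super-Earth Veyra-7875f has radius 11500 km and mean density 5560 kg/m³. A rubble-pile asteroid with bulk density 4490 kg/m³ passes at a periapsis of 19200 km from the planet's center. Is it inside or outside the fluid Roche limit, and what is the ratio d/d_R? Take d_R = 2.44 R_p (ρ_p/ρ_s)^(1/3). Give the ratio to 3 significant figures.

inside; d/d_R ≈ 0.637

d_R = 2.44 × (11500 km) × (5560/4490)^(1/3) = 30130 km
d/d_R = (19200) / (30130) = 0.637
Since d/d_R < 1, the body is inside the Roche limit.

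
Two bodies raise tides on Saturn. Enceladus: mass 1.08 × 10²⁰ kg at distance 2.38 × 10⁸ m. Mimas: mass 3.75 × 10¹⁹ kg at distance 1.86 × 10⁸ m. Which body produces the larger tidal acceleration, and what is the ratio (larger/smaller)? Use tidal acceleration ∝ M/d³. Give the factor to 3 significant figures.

Enceladus, by a factor of ≈ 1.37

Tidal acceleration ∝ M/d³, so compare M/d³ for each.
Enceladus: (1.08 × 10²⁰) / (2.38 × 10⁸)³ = 8.011 × 10⁻⁶
Mimas: (3.75 × 10¹⁹) / (1.86 × 10⁸)³ = 5.828 × 10⁻⁶
Ratio (larger/smaller) = 1.37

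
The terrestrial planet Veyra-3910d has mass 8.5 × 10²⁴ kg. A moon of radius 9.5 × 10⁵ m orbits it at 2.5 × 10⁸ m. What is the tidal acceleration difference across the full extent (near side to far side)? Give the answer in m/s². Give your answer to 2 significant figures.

a_tidal = 4GMr/d³
        = 4 × (6.674 × 10⁻¹¹) × (8.5 × 10²⁴) × (9.5 × 10⁵) / (2.5 × 10⁸)³
        = 1.4 × 10⁻⁴ m/s²

1.4 × 10⁻⁴ m/s²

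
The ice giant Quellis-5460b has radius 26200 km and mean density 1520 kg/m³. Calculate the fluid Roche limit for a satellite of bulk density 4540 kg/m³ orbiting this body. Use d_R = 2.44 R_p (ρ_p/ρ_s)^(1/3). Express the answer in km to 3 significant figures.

44400 km

d_R = 2.44 × 26200 km × (1520/4540)^(1/3)
    = 44400 km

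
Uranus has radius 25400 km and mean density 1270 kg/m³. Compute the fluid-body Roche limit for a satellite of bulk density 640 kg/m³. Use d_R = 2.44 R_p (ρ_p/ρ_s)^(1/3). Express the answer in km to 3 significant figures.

77900 km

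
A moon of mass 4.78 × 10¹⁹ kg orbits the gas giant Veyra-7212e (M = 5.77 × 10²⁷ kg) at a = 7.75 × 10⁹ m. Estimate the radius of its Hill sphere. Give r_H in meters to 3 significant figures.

r_H ≈ a (m/3M)^(1/3)
    = (7.75 × 10⁹) × (4.78 × 10¹⁹ / (3 × 5.77 × 10²⁷))^(1/3)
    = 1.09 × 10⁷ m

1.09 × 10⁷ m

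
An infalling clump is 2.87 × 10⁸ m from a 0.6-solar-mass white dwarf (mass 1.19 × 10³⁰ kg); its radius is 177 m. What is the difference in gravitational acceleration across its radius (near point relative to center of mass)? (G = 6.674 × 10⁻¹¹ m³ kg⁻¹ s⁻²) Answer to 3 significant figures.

a_tidal = 2GMr/d³
        = 2 × (6.674 × 10⁻¹¹) × (1.19 × 10³⁰) × (177) / (2.87 × 10⁸)³
        = 1.19 × 10⁻³ m/s²

1.19 × 10⁻³ m/s²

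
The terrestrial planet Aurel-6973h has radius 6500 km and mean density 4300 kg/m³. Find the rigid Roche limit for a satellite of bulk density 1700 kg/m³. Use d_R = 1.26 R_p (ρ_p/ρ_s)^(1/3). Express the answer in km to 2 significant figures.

11000 km

d_R = 1.26 × 6500 km × (4300/1700)^(1/3)
    = 11000 km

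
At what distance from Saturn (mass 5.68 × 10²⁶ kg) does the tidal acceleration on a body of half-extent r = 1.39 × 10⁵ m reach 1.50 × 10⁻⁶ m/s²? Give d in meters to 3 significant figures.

2GMr/d³ = a_tidal  ⇒  d = (2GMr / a_tidal)^(1/3)
d = (2 × 6.674×10⁻¹¹ × (5.68 × 10²⁶) × (1.39 × 10⁵) / (1.50 × 10⁻⁶))^(1/3)
  = 1.92 × 10⁹ m

1.92 × 10⁹ m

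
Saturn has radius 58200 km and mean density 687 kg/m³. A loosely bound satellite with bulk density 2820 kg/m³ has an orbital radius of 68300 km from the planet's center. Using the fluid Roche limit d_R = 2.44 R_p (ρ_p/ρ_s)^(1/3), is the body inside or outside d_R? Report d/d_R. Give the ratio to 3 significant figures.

inside; d/d_R ≈ 0.770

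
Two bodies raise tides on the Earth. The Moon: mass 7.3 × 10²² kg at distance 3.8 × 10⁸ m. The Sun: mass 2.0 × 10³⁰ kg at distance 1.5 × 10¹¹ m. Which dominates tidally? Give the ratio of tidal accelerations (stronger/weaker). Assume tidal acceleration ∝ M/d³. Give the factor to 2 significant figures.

Tidal stretch scales as M/d³; compute that for each body.
The Moon: (7.3 × 10²²) / (3.8 × 10⁸)³ = 1.330 × 10⁻³
The Sun: (2.0 × 10³⁰) / (1.5 × 10¹¹)³ = 5.926 × 10⁻⁴
Ratio (larger/smaller) = 2.2

The Moon, by a factor of ≈ 2.2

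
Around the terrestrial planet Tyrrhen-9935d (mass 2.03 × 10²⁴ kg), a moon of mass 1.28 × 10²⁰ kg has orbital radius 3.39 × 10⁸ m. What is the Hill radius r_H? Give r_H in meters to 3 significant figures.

9.36 × 10⁶ m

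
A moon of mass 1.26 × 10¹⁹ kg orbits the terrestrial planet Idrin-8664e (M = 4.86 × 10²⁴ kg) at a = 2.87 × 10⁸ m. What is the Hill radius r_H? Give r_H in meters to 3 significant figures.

r_H ≈ a (m/3M)^(1/3)
    = (2.87 × 10⁸) × (1.26 × 10¹⁹ / (3 × 4.86 × 10²⁴))^(1/3)
    = 2.73 × 10⁶ m

2.73 × 10⁶ m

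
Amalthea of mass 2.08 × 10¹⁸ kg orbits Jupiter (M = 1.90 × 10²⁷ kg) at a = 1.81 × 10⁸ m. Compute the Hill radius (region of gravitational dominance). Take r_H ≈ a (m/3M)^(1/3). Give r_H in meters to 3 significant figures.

1.29 × 10⁵ m

r_H ≈ a (m/3M)^(1/3)
    = (1.81 × 10⁸) × (2.08 × 10¹⁸ / (3 × 1.90 × 10²⁷))^(1/3)
    = 1.29 × 10⁵ m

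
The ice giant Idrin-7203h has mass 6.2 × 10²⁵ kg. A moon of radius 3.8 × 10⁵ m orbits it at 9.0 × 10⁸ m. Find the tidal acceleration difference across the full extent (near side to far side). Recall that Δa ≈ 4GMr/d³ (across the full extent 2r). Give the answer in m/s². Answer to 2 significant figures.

8.6 × 10⁻⁶ m/s²

Near-to-far spans 2r, so the tidal difference is twice the near-to-center value: 4GMr/d³.
Δa = 4GMr/d³
   = 4 × (6.674 × 10⁻¹¹) × (6.2 × 10²⁵) × (3.8 × 10⁵) / (9.0 × 10⁸)³
   = 8.6 × 10⁻⁶ m/s²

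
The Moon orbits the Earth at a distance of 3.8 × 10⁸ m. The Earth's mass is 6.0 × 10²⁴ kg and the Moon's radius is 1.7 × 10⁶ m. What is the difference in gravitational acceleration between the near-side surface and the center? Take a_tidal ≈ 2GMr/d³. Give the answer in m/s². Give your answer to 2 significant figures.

Δa = 2GMr/d³
   = 2 × (6.674 × 10⁻¹¹) × (6.0 × 10²⁴) × (1.7 × 10⁶) / (3.8 × 10⁸)³
   = 2.5 × 10⁻⁵ m/s²

2.5 × 10⁻⁵ m/s²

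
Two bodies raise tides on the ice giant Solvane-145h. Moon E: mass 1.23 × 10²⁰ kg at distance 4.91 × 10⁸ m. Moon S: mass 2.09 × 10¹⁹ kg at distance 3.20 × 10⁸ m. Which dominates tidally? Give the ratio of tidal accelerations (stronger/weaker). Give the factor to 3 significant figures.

Tidal acceleration ∝ M/d³, so compare M/d³ for each.
Moon E: (1.23 × 10²⁰) / (4.91 × 10⁸)³ = 1.039 × 10⁻⁶
Moon S: (2.09 × 10¹⁹) / (3.20 × 10⁸)³ = 6.378 × 10⁻⁷
Ratio (larger/smaller) = 1.63

Moon E, by a factor of ≈ 1.63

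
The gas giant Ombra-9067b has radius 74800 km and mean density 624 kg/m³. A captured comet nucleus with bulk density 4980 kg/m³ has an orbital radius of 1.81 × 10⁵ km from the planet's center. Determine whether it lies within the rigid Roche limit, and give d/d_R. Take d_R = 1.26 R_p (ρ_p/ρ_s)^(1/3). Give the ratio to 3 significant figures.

d_R = 1.26 × (74800 km) × (624/4980)^(1/3) = 47160 km
d/d_R = (1.81 × 10⁵) / (47160) = 3.84
Since d/d_R > 1, the body is outside the Roche limit.

outside; d/d_R ≈ 3.84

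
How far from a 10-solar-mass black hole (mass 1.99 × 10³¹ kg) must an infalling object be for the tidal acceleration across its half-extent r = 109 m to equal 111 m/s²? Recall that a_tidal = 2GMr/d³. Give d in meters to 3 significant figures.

2GMr/d³ = a_tidal  ⇒  d = (2GMr / a_tidal)^(1/3)
d = (2 × 6.674×10⁻¹¹ × (1.99 × 10³¹) × (109) / (111))^(1/3)
  = 1.38 × 10⁷ m

1.38 × 10⁷ m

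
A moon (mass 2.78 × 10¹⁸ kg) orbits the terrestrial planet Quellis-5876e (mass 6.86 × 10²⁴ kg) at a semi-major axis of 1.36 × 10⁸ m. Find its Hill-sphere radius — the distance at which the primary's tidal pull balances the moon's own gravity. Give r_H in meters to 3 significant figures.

r_H ≈ a (m/3M)^(1/3)
    = (1.36 × 10⁸) × (2.78 × 10¹⁸ / (3 × 6.86 × 10²⁴))^(1/3)
    = 6.98 × 10⁵ m

6.98 × 10⁵ m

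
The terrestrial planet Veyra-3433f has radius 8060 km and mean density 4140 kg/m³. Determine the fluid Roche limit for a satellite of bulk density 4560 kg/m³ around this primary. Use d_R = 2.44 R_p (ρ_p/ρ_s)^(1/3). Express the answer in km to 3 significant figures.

19000 km

d_R = 2.44 × 8060 km × (4140/4560)^(1/3)
    = 19000 km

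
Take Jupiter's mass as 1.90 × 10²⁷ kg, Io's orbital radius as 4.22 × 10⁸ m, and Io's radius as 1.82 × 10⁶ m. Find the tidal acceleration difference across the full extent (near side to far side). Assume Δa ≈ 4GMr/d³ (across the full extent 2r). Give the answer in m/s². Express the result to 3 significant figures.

1.23 × 10⁻² m/s²

Δg = 4GMr/d³
   = 4 × (6.674 × 10⁻¹¹) × (1.90 × 10²⁷) × (1.82 × 10⁶) / (4.22 × 10⁸)³
   = 1.23 × 10⁻² m/s²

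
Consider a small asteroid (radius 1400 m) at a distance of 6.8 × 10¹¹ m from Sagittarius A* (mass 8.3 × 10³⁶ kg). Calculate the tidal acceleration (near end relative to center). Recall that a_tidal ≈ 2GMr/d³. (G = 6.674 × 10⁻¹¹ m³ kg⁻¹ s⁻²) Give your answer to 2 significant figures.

4.9 × 10⁻⁶ m/s²

a_tidal = 2GMr/d³
        = 2 × (6.674 × 10⁻¹¹) × (8.3 × 10³⁶) × (1400) / (6.8 × 10¹¹)³
        = 4.9 × 10⁻⁶ m/s²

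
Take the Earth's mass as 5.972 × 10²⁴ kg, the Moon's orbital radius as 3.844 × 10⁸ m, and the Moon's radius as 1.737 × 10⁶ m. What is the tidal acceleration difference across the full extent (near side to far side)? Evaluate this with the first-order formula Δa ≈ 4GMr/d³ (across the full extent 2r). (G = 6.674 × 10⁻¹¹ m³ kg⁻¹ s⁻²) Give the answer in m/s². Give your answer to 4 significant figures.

Δa = 4GMr/d³
   = 4 × (6.674 × 10⁻¹¹) × (5.972 × 10²⁴) × (1.737 × 10⁶) / (3.844 × 10⁸)³
   = 4.875 × 10⁻⁵ m/s²

4.875 × 10⁻⁵ m/s²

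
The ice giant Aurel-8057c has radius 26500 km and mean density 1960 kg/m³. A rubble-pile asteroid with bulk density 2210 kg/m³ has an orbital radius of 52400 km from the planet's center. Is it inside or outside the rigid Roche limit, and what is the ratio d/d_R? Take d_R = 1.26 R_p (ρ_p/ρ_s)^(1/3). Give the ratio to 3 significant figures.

outside; d/d_R ≈ 1.63

d_R = 1.26 × (26500 km) × (1960/2210)^(1/3) = 32080 km
d/d_R = (52400) / (32080) = 1.63
Since d/d_R > 1, the body is outside the Roche limit.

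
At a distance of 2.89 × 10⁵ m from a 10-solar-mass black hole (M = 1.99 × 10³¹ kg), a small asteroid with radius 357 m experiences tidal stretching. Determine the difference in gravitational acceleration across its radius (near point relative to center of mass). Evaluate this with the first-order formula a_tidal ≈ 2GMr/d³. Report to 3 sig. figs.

3.93 × 10⁷ m/s²

Differencing GM/(d−r)² and GM/d² to first order in r/d gives 2GMr/d³.
a_tidal = 2GMr/d³
        = 2 × (6.674 × 10⁻¹¹) × (1.99 × 10³¹) × (357) / (2.89 × 10⁵)³
        = 3.93 × 10⁷ m/s²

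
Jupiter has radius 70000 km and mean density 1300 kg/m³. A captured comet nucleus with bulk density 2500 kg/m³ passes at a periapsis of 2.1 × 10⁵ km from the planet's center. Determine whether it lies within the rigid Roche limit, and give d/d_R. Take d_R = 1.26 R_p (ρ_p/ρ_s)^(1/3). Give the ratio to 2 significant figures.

outside; d/d_R ≈ 3.0

d_R = 1.26 × (70000 km) × (1300/2500)^(1/3) = 70930 km
d/d_R = (2.1 × 10⁵) / (70930) = 3.0
Since d/d_R > 1, the body is outside the Roche limit.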